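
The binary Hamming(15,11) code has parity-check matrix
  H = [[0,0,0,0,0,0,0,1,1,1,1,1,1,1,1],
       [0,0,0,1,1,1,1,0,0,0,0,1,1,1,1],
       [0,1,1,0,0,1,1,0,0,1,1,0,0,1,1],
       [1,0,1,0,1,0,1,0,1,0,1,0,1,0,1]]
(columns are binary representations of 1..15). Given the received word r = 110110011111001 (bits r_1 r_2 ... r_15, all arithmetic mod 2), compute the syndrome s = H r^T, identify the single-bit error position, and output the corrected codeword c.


s = (0, 0, 0, 1)^T, error position = 1, corrected codeword c = 010110011111001

Compute s = H r^T mod 2 one row at a time:
  s_1 = 1 + 1 + 1 + 1 + 1 + 0 + 0 + 1 = 6 ≡ 0 (mod 2).
  s_2 = 1 + 1 + 0 + 0 + 1 + 0 + 0 + 1 = 4 ≡ 0 (mod 2).
  s_3 = 1 + 0 + 0 + 0 + 1 + 1 + 0 + 1 = 4 ≡ 0 (mod 2).
  s_4 = 1 + 0 + 1 + 0 + 1 + 1 + 0 + 1 = 5 ≡ 1 (mod 2).
s = (0, 0, 0, 1)^T — this equals column 1 of H (binary 0001), so error is at position 1.
Correct: flip bit 1 of r = 110110011111001 to get c = 010110011111001.


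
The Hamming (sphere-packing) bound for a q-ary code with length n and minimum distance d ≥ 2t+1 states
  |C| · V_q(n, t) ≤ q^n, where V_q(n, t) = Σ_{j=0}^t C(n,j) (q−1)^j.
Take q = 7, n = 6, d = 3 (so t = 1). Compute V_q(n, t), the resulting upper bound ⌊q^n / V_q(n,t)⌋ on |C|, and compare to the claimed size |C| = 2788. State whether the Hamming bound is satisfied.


V_q(n, t) = 37, q^n = 117649, Hamming bound = 3179, |C| = 2788 ≤ bound (satisfied).

Step 1: Compute V_q(n, t) = Σ_{j=0}^1 C(n, j) (q−1)^j.
  j = 0: C(6,0)·(6)^0 = 1·1 = 1.
  j = 1: C(6,1)·(6)^1 = 6·6 = 36.
  V_q(n, t) = 1 + 36 = 37.
Step 2: q^n = 7^6 = 117649.
Step 3: Hamming bound ⌊q^n / V_q(n,t)⌋ = ⌊117649/37⌋ = 3179.
Step 4: Compare |C| = 2788 to 3179: satisfied.
The claimed |C| lies below the Hamming bound.


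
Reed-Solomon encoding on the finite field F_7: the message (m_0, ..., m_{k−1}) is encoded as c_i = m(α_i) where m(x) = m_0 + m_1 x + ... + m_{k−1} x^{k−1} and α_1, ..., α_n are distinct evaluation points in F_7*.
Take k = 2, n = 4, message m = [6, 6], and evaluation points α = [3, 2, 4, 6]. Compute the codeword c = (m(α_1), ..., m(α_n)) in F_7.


c = [3, 4, 2, 0]

Message polynomial: m(x) = 6 + 6·x (mod 7).
For each evaluation point α_i, compute m(α_i) mod 7:
  α_1 = 3: Horner steps 6 → 3, so m(3) = 3.
  α_2 = 2: Horner steps 6 → 4, so m(2) = 4.
  α_3 = 4: Horner steps 6 → 2, so m(4) = 2.
  α_4 = 6: Horner steps 6 → 0, so m(6) = 0.
Codeword c = [3, 4, 2, 0] ∈ F_7^4.


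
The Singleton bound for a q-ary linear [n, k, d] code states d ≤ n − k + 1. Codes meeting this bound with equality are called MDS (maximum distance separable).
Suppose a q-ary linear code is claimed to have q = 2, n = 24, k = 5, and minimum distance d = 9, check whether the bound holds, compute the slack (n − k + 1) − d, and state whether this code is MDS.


Singleton RHS = n − k + 1 = 20, slack = 11, bound satisfied, not MDS.

Singleton bound: d ≤ n − k + 1.
Here n = 24, k = 5, so n − k + 1 = 20.
Given d = 9, check d ≤ 20: YES.
Slack = (n − k + 1) − d = 11.
The code is NOT MDS (slack = 11 > 0).
Description: the claimed parameters are [24, 5, 9]_2; such a code would be non-MDS.


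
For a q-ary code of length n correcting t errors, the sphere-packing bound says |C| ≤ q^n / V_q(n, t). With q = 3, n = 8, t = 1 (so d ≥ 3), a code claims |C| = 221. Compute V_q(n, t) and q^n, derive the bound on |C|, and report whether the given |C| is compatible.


V_q(n, t) = 17, q^n = 6561, Hamming bound = 385, |C| = 221 ≤ bound (satisfied).

Step 1: Compute V_q(n, t) = Σ_{j=0}^1 C(n, j) (q−1)^j.
  j = 0: C(8,0)·(2)^0 = 1·1 = 1.
  j = 1: C(8,1)·(2)^1 = 8·2 = 16.
  V_q(n, t) = 1 + 16 = 17.
Step 2: q^n = 3^8 = 6561.
Step 3: Hamming bound ⌊q^n / V_q(n,t)⌋ = ⌊6561/17⌋ = 385.
Step 4: Compare |C| = 221 to 385: satisfied.
The claimed |C| lies below the Hamming bound.


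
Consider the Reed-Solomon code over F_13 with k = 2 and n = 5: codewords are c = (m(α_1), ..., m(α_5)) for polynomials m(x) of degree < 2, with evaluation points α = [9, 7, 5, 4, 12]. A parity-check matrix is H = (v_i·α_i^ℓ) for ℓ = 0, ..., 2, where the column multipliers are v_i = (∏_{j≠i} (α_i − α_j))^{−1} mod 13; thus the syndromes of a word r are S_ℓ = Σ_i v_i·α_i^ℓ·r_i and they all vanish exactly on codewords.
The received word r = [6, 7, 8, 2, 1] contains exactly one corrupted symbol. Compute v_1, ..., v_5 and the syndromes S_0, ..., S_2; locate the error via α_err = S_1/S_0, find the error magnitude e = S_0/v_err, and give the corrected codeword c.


S = (2, 11, 2), error at position 5, error magnitude e = 3, c = [6, 7, 8, 2, 11].

Step 1: column multipliers v_i = (∏_{j≠i}(α_i − α_j))^{−1} mod 13.
  i = 1 (α = 9): (9−7)(9−5)(9−4)(9−12) = 2·4·5·(−3) = −120 ≡ 10, so v_1 = 10^{−1} = 4 (mod 13).
  i = 2 (α = 7): (7−9)(7−5)(7−4)(7−12) = (−2)·2·3·(−5) = 60 ≡ 8, so v_2 = 8^{−1} = 5 (mod 13).
  i = 3 (α = 5): (5−9)(5−7)(5−4)(5−12) = (−4)·(−2)·1·(−7) = −56 ≡ 9, so v_3 = 9^{−1} = 3 (mod 13).
  i = 4 (α = 4): (4−9)(4−7)(4−5)(4−12) = (−5)·(−3)·(−1)·(−8) = 120 ≡ 3, so v_4 = 3^{−1} = 9 (mod 13).
  i = 5 (α = 12): (12−9)(12−7)(12−5)(12−4) = 3·5·7·8 = 840 ≡ 8, so v_5 = 8^{−1} = 5 (mod 13).
  v = [4, 5, 3, 9, 5].
Step 2: syndromes of r = [6, 7, 8, 2, 1] (all sums mod 13).
  S_0 = Σ v_i r_i = 4·6 + 5·7 + 3·8 + 9·2 + 5·1 = 106 ≡ 2.
  S_1 = Σ v_i α_i r_i = 4·9·6 + 5·7·7 + 3·5·8 + 9·4·2 + 5·12·1 = 713 ≡ 11.
  α_i^2 mod 13 = [3, 10, 12, 3, 1].
  S_2 = Σ v_i α_i^2 r_i = 4·3·6 + 5·10·7 + 3·12·8 + 9·3·2 + 5·1·1 = 769 ≡ 2.
  S = (2, 11, 2) ≠ 0, so r is not a codeword (an error is present).
Step 3: locate the error. For a single error e at position i, S_ℓ = v_i·e·α_i^ℓ, so α_err = S_1/S_0.
  S_0^{−1} = 2^{−1} = 7 (mod 13), so α_err = 11·7 = 77 ≡ 12 = α_5. Error position i = 5.
  Consistency check: S_2/S_1 = 2·6 = 12 ≡ 12 = α_err ✓ (single-error assumption holds).
Step 4: error magnitude e = S_0/v_5 = S_0·∏_{j≠5}(α_5 − α_j) = 2·8 = 16 ≡ 3 (mod 13).
Step 5: correct position 5: c_5 = r_5 − e = 1 − 3 ≡ 11 (mod 13). Hence c = [6, 7, 8, 2, 11].
  Check: interpolating c through the α_i gives m(x) = 4 + 6·x (degree < 2) with m(α_i) = c_i for every i, so c is indeed a codeword.


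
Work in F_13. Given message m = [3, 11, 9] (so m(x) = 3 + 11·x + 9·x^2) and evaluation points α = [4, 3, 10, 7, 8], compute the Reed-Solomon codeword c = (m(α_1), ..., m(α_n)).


c = [9, 0, 12, 1, 4]

Message polynomial: m(x) = 3 + 11·x + 9·x^2 (mod 13).
For each evaluation point α_i, compute m(α_i) mod 13:
  α_1 = 4: Horner steps 9 → 8 → 9, so m(4) = 9.
  α_2 = 3: Horner steps 9 → 12 → 0, so m(3) = 0.
  α_3 = 10: Horner steps 9 → 10 → 12, so m(10) = 12.
  α_4 = 7: Horner steps 9 → 9 → 1, so m(7) = 1.
  α_5 = 8: Horner steps 9 → 5 → 4, so m(8) = 4.
Codeword c = [9, 0, 12, 1, 4] ∈ F_13^5.


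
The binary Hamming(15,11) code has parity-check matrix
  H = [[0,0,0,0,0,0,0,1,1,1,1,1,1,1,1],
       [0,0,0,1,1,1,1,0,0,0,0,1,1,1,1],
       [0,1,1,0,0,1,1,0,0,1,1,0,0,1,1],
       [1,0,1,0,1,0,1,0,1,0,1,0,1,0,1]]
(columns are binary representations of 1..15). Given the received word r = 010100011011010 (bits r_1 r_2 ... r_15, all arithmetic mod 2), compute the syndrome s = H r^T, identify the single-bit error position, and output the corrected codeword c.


s = (1, 1, 1, 0)^T, error position = 14, corrected codeword c = 010100011011000

Compute s = H r^T mod 2 one row at a time:
  s_1 = 1 + 1 + 0 + 1 + 1 + 0 + 1 + 0 = 5 ≡ 1 (mod 2).
  s_2 = 1 + 0 + 0 + 0 + 1 + 0 + 1 + 0 = 3 ≡ 1 (mod 2).
  s_3 = 1 + 0 + 0 + 0 + 0 + 1 + 1 + 0 = 3 ≡ 1 (mod 2).
  s_4 = 0 + 0 + 0 + 0 + 1 + 1 + 0 + 0 = 2 ≡ 0 (mod 2).
s = (1, 1, 1, 0)^T — this equals column 14 of H (binary 1110), so error is at position 14.
Correct: flip bit 14 of r = 010100011011010 to get c = 010100011011000.


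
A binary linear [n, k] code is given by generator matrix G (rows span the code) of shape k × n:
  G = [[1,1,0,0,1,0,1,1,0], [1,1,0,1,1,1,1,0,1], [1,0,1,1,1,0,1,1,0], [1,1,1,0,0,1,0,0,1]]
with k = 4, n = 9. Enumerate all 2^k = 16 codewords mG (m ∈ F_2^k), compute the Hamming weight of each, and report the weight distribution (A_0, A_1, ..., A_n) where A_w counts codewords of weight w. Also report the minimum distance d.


Weight distribution: A_0 = 1, A_2 = 1, A_3 = 2, A_4 = 3, A_5 = 4, A_6 = 3, A_7 = 2. Minimum distance d = 2.

Enumerate all 2^4 = 16 messages m ∈ F_2^4.
For each, compute codeword c = mG in F_2^9, then tally its weight.
  m = 0000 → c = 000000000, weight = 0.
  m = 1000 → c = 110010110, weight = 5.
  m = 0100 → c = 110111101, weight = 7.
  m = 1100 → c = 000101011, weight = 4.
  m = 0010 → c = 101110110, weight = 6.
  m = 1010 → c = 011100000, weight = 3.
  m = 0110 → c = 011001011, weight = 5.
  m = 1110 → c = 101011101, weight = 6.
  m = 0001 → c = 111001001, weight = 5.
  m = 1001 → c = 001011111, weight = 6.
  m = 0101 → c = 001110100, weight = 4.
  m = 1101 → c = 111100010, weight = 5.
  m = 0011 → c = 010111111, weight = 7.
  m = 1011 → c = 100101001, weight = 4.
  m = 0111 → c = 100000010, weight = 2.
  m = 1111 → c = 010010100, weight = 3.
Tally weights:
  weight 0: 1 codewords.
  weight 2: 1 codewords.
  weight 3: 2 codewords.
  weight 4: 3 codewords.
  weight 5: 4 codewords.
  weight 6: 3 codewords.
  weight 7: 2 codewords.
Minimum distance d = smallest w > 0 with A_w > 0 = 2.
Sanity: Σ A_w = 16 = 2^4 = 16 ✓.


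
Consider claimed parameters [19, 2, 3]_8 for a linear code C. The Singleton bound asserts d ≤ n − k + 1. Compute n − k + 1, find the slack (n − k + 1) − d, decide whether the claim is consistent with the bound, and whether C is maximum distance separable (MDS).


Singleton RHS = n − k + 1 = 18, slack = 15, bound satisfied, not MDS.

Singleton bound: d ≤ n − k + 1.
Here n = 19, k = 2, so n − k + 1 = 18.
Given d = 3, check d ≤ 18: YES.
Slack = (n − k + 1) − d = 15.
The code is NOT MDS (slack = 15 > 0).
Description: the claimed parameters are [19, 2, 3]_8; such a code would be non-MDS.


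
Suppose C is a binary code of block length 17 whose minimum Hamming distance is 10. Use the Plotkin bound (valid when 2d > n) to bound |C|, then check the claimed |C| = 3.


Plotkin bound M ≤ 6; given |C| = 3 ≤ bound (satisfied).

Check applicability: 2d = 20, n = 17.
2d − n = 3 > 0, so Plotkin applies.
Compute d/(2d−n) = 10/3 ≈ 3.3333.
⌊d/(2d−n)⌋ = 3.
Plotkin bound: M ≤ 2·3 = 6.
Given |C| = 3, check: satisfied.
This |C| is below the Plotkin bound.


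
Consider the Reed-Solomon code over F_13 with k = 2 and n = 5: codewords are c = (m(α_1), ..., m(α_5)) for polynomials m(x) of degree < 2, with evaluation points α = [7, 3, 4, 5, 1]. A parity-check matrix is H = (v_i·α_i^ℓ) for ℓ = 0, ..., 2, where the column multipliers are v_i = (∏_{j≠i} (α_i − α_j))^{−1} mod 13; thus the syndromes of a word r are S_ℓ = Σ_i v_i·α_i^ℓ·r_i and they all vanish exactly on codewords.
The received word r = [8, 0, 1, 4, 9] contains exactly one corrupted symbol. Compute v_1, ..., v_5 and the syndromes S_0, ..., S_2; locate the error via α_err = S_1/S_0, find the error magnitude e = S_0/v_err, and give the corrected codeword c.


S = (10, 1, 4), error at position 3, error magnitude e = 12, c = [8, 0, 2, 4, 9].

Step 1: column multipliers v_i = (∏_{j≠i}(α_i − α_j))^{−1} mod 13.
  i = 1 (α = 7): (7−3)(7−4)(7−5)(7−1) = 4·3·2·6 = 144 ≡ 1, so v_1 = 1^{−1} = 1 (mod 13).
  i = 2 (α = 3): (3−7)(3−4)(3−5)(3−1) = (−4)·(−1)·(−2)·2 = −16 ≡ 10, so v_2 = 10^{−1} = 4 (mod 13).
  i = 3 (α = 4): (4−7)(4−3)(4−5)(4−1) = (−3)·1·(−1)·3 = 9 ≡ 9, so v_3 = 9^{−1} = 3 (mod 13).
  i = 4 (α = 5): (5−7)(5−3)(5−4)(5−1) = (−2)·2·1·4 = −16 ≡ 10, so v_4 = 10^{−1} = 4 (mod 13).
  i = 5 (α = 1): (1−7)(1−3)(1−4)(1−5) = (−6)·(−2)·(−3)·(−4) = 144 ≡ 1, so v_5 = 1^{−1} = 1 (mod 13).
  v = [1, 4, 3, 4, 1].
Step 2: syndromes of r = [8, 0, 1, 4, 9] (all sums mod 13).
  S_0 = Σ v_i r_i = 1·8 + 4·0 + 3·1 + 4·4 + 1·9 = 36 ≡ 10.
  S_1 = Σ v_i α_i r_i = 1·7·8 + 4·3·0 + 3·4·1 + 4·5·4 + 1·1·9 = 157 ≡ 1.
  α_i^2 mod 13 = [10, 9, 3, 12, 1].
  S_2 = Σ v_i α_i^2 r_i = 1·10·8 + 4·9·0 + 3·3·1 + 4·12·4 + 1·1·9 = 290 ≡ 4.
  S = (10, 1, 4) ≠ 0, so r is not a codeword (an error is present).
Step 3: locate the error. For a single error e at position i, S_ℓ = v_i·e·α_i^ℓ, so α_err = S_1/S_0.
  S_0^{−1} = 10^{−1} = 4 (mod 13), so α_err = 1·4 = 4 ≡ 4 = α_3. Error position i = 3.
  Consistency check: S_2/S_1 = 4·1 = 4 ≡ 4 = α_err ✓ (single-error assumption holds).
Step 4: error magnitude e = S_0/v_3 = S_0·∏_{j≠3}(α_3 − α_j) = 10·9 = 90 ≡ 12 (mod 13).
Step 5: correct position 3: c_3 = r_3 − e = 1 − 12 ≡ 2 (mod 13). Hence c = [8, 0, 2, 4, 9].
  Check: interpolating c through the α_i gives m(x) = 7 + 2·x (degree < 2) with m(α_i) = c_i for every i, so c is indeed a codeword.


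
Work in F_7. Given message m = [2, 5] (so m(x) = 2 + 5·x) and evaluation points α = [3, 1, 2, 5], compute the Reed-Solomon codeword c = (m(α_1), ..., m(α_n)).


c = [3, 0, 5, 6]

Message polynomial: m(x) = 2 + 5·x (mod 7).
For each evaluation point α_i, compute m(α_i) mod 7:
  α_1 = 3: Horner steps 5 → 3, so m(3) = 3.
  α_2 = 1: Horner steps 5 → 0, so m(1) = 0.
  α_3 = 2: Horner steps 5 → 5, so m(2) = 5.
  α_4 = 5: Horner steps 5 → 6, so m(5) = 6.
Codeword c = [3, 0, 5, 6] ∈ F_7^4.


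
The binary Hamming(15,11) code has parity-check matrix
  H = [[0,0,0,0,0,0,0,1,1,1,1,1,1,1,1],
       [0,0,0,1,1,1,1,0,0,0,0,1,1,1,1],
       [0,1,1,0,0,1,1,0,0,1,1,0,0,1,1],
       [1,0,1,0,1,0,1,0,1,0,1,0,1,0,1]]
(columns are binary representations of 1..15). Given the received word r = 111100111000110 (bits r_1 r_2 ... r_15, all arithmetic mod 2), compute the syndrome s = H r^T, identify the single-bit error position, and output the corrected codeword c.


s = (0, 0, 0, 1)^T, error position = 1, corrected codeword c = 011100111000110

Compute s = H r^T mod 2 one row at a time:
  s_1 = 1 + 1 + 0 + 0 + 0 + 1 + 1 + 0 = 4 ≡ 0 (mod 2).
  s_2 = 1 + 0 + 0 + 1 + 0 + 1 + 1 + 0 = 4 ≡ 0 (mod 2).
  s_3 = 1 + 1 + 0 + 1 + 0 + 0 + 1 + 0 = 4 ≡ 0 (mod 2).
  s_4 = 1 + 1 + 0 + 1 + 1 + 0 + 1 + 0 = 5 ≡ 1 (mod 2).
s = (0, 0, 0, 1)^T — this equals column 1 of H (binary 0001), so error is at position 1.
Correct: flip bit 1 of r = 111100111000110 to get c = 011100111000110.


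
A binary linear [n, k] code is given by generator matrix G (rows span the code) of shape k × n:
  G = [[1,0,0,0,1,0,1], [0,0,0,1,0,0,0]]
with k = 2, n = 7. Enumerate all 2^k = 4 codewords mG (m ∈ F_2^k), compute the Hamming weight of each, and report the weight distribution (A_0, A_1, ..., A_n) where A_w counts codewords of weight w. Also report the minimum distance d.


Weight distribution: A_0 = 1, A_1 = 1, A_3 = 1, A_4 = 1. Minimum distance d = 1.

Enumerate all 2^2 = 4 messages m ∈ F_2^2.
For each, compute codeword c = mG in F_2^7, then tally its weight.
  m = 00 → c = 0000000, weight = 0.
  m = 10 → c = 1000101, weight = 3.
  m = 01 → c = 0001000, weight = 1.
  m = 11 → c = 1001101, weight = 4.
Tally weights:
  weight 0: 1 codewords.
  weight 1: 1 codewords.
  weight 3: 1 codewords.
  weight 4: 1 codewords.
Minimum distance d = smallest w > 0 with A_w > 0 = 1.
Sanity: Σ A_w = 4 = 2^2 = 4 ✓.


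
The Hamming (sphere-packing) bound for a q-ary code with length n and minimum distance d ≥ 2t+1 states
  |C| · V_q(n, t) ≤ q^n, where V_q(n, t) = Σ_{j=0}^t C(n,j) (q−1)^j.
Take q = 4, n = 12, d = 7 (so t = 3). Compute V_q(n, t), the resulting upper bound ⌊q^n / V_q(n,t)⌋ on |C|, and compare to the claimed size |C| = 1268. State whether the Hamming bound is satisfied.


V_q(n, t) = 6571, q^n = 16777216, Hamming bound = 2553, |C| = 1268 ≤ bound (satisfied).

Step 1: Compute V_q(n, t) = Σ_{j=0}^3 C(n, j) (q−1)^j.
  j = 0: C(12,0)·(3)^0 = 1·1 = 1.
  j = 1: C(12,1)·(3)^1 = 12·3 = 36.
  j = 2: C(12,2)·(3)^2 = 66·9 = 594.
  j = 3: C(12,3)·(3)^3 = 220·27 = 5940.
  V_q(n, t) = 1 + 36 + 594 + 5940 = 6571.
Step 2: q^n = 4^12 = 16777216.
Step 3: Hamming bound ⌊q^n / V_q(n,t)⌋ = ⌊16777216/6571⌋ = 2553.
Step 4: Compare |C| = 1268 to 2553: satisfied.
The claimed |C| lies below the Hamming bound.


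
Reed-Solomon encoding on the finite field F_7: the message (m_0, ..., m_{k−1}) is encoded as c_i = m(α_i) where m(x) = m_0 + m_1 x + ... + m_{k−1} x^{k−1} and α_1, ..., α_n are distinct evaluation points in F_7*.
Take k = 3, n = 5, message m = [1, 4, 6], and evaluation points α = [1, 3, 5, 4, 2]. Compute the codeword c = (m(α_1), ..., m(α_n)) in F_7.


c = [4, 4, 3, 1, 5]

Message polynomial: m(x) = 1 + 4·x + 6·x^2 (mod 7).
For each evaluation point α_i, compute m(α_i) mod 7:
  α_1 = 1: Horner steps 6 → 3 → 4, so m(1) = 4.
  α_2 = 3: Horner steps 6 → 1 → 4, so m(3) = 4.
  α_3 = 5: Horner steps 6 → 6 → 3, so m(5) = 3.
  α_4 = 4: Horner steps 6 → 0 → 1, so m(4) = 1.
  α_5 = 2: Horner steps 6 → 2 → 5, so m(2) = 5.
Codeword c = [4, 4, 3, 1, 5] ∈ F_7^5.


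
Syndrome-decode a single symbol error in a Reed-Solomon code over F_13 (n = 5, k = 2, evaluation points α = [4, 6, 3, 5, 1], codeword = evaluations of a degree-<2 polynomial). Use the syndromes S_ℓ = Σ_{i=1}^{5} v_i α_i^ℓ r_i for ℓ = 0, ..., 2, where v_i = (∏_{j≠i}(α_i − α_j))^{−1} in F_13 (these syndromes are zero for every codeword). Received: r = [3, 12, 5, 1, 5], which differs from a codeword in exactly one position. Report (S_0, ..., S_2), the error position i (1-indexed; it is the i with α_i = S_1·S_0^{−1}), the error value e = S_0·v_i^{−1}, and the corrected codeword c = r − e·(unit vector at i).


S = (3, 3, 3), error at position 5, error magnitude e = 9, c = [3, 12, 5, 1, 9].

Step 1: column multipliers v_i = (∏_{j≠i}(α_i − α_j))^{−1} mod 13.
  i = 1 (α = 4): (4−6)(4−3)(4−5)(4−1) = (−2)·1·(−1)·3 = 6 ≡ 6, so v_1 = 6^{−1} = 11 (mod 13).
  i = 2 (α = 6): (6−4)(6−3)(6−5)(6−1) = 2·3·1·5 = 30 ≡ 4, so v_2 = 4^{−1} = 10 (mod 13).
  i = 3 (α = 3): (3−4)(3−6)(3−5)(3−1) = (−1)·(−3)·(−2)·2 = −12 ≡ 1, so v_3 = 1^{−1} = 1 (mod 13).
  i = 4 (α = 5): (5−4)(5−6)(5−3)(5−1) = 1·(−1)·2·4 = −8 ≡ 5, so v_4 = 5^{−1} = 8 (mod 13).
  i = 5 (α = 1): (1−4)(1−6)(1−3)(1−5) = (−3)·(−5)·(−2)·(−4) = 120 ≡ 3, so v_5 = 3^{−1} = 9 (mod 13).
  v = [11, 10, 1, 8, 9].
Step 2: syndromes of r = [3, 12, 5, 1, 5] (all sums mod 13).
  S_0 = Σ v_i r_i = 11·3 + 10·12 + 1·5 + 8·1 + 9·5 = 211 ≡ 3.
  S_1 = Σ v_i α_i r_i = 11·4·3 + 10·6·12 + 1·3·5 + 8·5·1 + 9·1·5 = 952 ≡ 3.
  α_i^2 mod 13 = [3, 10, 9, 12, 1].
  S_2 = Σ v_i α_i^2 r_i = 11·3·3 + 10·10·12 + 1·9·5 + 8·12·1 + 9·1·5 = 1485 ≡ 3.
  S = (3, 3, 3) ≠ 0, so r is not a codeword (an error is present).
Step 3: locate the error. For a single error e at position i, S_ℓ = v_i·e·α_i^ℓ, so α_err = S_1/S_0.
  S_0^{−1} = 3^{−1} = 9 (mod 13), so α_err = 3·9 = 27 ≡ 1 = α_5. Error position i = 5.
  Consistency check: S_2/S_1 = 3·9 = 27 ≡ 1 = α_err ✓ (single-error assumption holds).
Step 4: error magnitude e = S_0/v_5 = S_0·∏_{j≠5}(α_5 − α_j) = 3·3 = 9 ≡ 9 (mod 13).
Step 5: correct position 5: c_5 = r_5 − e = 5 − 9 ≡ 9 (mod 13). Hence c = [3, 12, 5, 1, 9].
  Check: interpolating c through the α_i gives m(x) = 11 + 11·x (degree < 2) with m(α_i) = c_i for every i, so c is indeed a codeword.


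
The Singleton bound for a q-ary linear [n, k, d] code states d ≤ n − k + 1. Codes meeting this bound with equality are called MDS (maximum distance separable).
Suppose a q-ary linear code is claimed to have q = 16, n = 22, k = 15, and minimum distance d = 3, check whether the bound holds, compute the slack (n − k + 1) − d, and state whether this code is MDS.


Singleton RHS = n − k + 1 = 8, slack = 5, bound satisfied, not MDS.

Singleton bound: d ≤ n − k + 1.
Here n = 22, k = 15, so n − k + 1 = 8.
Given d = 3, check d ≤ 8: YES.
Slack = (n − k + 1) − d = 5.
The code is NOT MDS (slack = 5 > 0).
Description: the claimed parameters are [22, 15, 3]_16; such a code would be non-MDS.


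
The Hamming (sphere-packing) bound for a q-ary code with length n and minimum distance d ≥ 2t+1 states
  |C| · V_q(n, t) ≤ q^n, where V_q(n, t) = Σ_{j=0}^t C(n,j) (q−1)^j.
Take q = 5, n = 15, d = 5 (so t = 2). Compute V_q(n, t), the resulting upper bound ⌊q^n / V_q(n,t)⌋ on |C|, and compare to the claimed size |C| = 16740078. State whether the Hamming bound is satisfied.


V_q(n, t) = 1741, q^n = 30517578125, Hamming bound = 17528764, |C| = 16740078 ≤ bound (satisfied).

Step 1: Compute V_q(n, t) = Σ_{j=0}^2 C(n, j) (q−1)^j.
  j = 0: C(15,0)·(4)^0 = 1·1 = 1.
  j = 1: C(15,1)·(4)^1 = 15·4 = 60.
  j = 2: C(15,2)·(4)^2 = 105·16 = 1680.
  V_q(n, t) = 1 + 60 + 1680 = 1741.
Step 2: q^n = 5^15 = 30517578125.
Step 3: Hamming bound ⌊q^n / V_q(n,t)⌋ = ⌊30517578125/1741⌋ = 17528764.
Step 4: Compare |C| = 16740078 to 17528764: satisfied.
The claimed |C| lies below the Hamming bound.


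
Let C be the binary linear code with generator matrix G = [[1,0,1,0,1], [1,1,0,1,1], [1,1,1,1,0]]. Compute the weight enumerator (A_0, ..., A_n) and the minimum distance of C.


Weight distribution: A_0 = 1, A_1 = 1, A_2 = 1, A_3 = 3, A_4 = 2. Minimum distance d = 1.

Enumerate all 2^3 = 8 messages m ∈ F_2^3.
For each, compute codeword c = mG in F_2^5, then tally its weight.
  m = 000 → c = 00000, weight = 0.
  m = 100 → c = 10101, weight = 3.
  m = 010 → c = 11011, weight = 4.
  m = 110 → c = 01110, weight = 3.
  m = 001 → c = 11110, weight = 4.
  m = 101 → c = 01011, weight = 3.
  m = 011 → c = 00101, weight = 2.
  m = 111 → c = 10000, weight = 1.
Tally weights:
  weight 0: 1 codewords.
  weight 1: 1 codewords.
  weight 2: 1 codewords.
  weight 3: 3 codewords.
  weight 4: 2 codewords.
Minimum distance d = smallest w > 0 with A_w > 0 = 1.
Sanity: Σ A_w = 8 = 2^3 = 8 ✓.


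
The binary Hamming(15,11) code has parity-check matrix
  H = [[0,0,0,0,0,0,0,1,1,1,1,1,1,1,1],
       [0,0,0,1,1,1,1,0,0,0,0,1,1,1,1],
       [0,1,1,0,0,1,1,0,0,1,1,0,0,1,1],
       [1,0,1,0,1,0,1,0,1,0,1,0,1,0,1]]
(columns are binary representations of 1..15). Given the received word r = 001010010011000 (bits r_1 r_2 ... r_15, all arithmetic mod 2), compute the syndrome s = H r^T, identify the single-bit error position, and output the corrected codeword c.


s = (1, 0, 0, 1)^T, error position = 9, corrected codeword c = 001010011011000

Compute s = H r^T mod 2 one row at a time:
  s_1 = 1 + 0 + 0 + 1 + 1 + 0 + 0 + 0 = 3 ≡ 1 (mod 2).
  s_2 = 0 + 1 + 0 + 0 + 1 + 0 + 0 + 0 = 2 ≡ 0 (mod 2).
  s_3 = 0 + 1 + 0 + 0 + 0 + 1 + 0 + 0 = 2 ≡ 0 (mod 2).
  s_4 = 0 + 1 + 1 + 0 + 0 + 1 + 0 + 0 = 3 ≡ 1 (mod 2).
s = (1, 0, 0, 1)^T — this equals column 9 of H (binary 1001), so error is at position 9.
Correct: flip bit 9 of r = 001010010011000 to get c = 001010011011000.


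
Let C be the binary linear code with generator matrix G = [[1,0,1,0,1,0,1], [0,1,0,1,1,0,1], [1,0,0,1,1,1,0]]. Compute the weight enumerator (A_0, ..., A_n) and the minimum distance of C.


Weight distribution: A_0 = 1, A_4 = 7. Minimum distance d = 4.

Enumerate all 2^3 = 8 messages m ∈ F_2^3.
For each, compute codeword c = mG in F_2^7, then tally its weight.
  m = 000 → c = 0000000, weight = 0.
  m = 100 → c = 1010101, weight = 4.
  m = 010 → c = 0101101, weight = 4.
  m = 110 → c = 1111000, weight = 4.
  m = 001 → c = 1001110, weight = 4.
  m = 101 → c = 0011011, weight = 4.
  m = 011 → c = 1100011, weight = 4.
  m = 111 → c = 0110110, weight = 4.
Tally weights:
  weight 0: 1 codewords.
  weight 4: 7 codewords.
Minimum distance d = smallest w > 0 with A_w > 0 = 4.
Sanity: Σ A_w = 8 = 2^3 = 8 ✓.


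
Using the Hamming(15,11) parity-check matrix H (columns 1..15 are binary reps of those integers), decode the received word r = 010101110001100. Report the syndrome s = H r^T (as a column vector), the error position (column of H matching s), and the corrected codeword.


s = (1, 1, 1, 0)^T, error position = 14, corrected codeword c = 010101110001110

Compute s = H r^T mod 2 one row at a time:
  s_1 = 1 + 0 + 0 + 0 + 1 + 1 + 0 + 0 = 3 ≡ 1 (mod 2).
  s_2 = 1 + 0 + 1 + 1 + 1 + 1 + 0 + 0 = 5 ≡ 1 (mod 2).
  s_3 = 1 + 0 + 1 + 1 + 0 + 0 + 0 + 0 = 3 ≡ 1 (mod 2).
  s_4 = 0 + 0 + 0 + 1 + 0 + 0 + 1 + 0 = 2 ≡ 0 (mod 2).
s = (1, 1, 1, 0)^T — this equals column 14 of H (binary 1110), so error is at position 14.
Correct: flip bit 14 of r = 010101110001100 to get c = 010101110001110.


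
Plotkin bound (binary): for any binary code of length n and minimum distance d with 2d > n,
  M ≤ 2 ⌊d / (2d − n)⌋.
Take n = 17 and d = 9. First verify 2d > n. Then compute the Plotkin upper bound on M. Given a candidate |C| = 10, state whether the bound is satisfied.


Plotkin bound M ≤ 18; given |C| = 10 ≤ bound (satisfied).

Check applicability: 2d = 18, n = 17.
2d − n = 1 > 0, so Plotkin applies.
Compute d/(2d−n) = 9/1 ≈ 9.0000.
⌊d/(2d−n)⌋ = 9.
Plotkin bound: M ≤ 2·9 = 18.
Given |C| = 10, check: satisfied.
This |C| is below the Plotkin bound.


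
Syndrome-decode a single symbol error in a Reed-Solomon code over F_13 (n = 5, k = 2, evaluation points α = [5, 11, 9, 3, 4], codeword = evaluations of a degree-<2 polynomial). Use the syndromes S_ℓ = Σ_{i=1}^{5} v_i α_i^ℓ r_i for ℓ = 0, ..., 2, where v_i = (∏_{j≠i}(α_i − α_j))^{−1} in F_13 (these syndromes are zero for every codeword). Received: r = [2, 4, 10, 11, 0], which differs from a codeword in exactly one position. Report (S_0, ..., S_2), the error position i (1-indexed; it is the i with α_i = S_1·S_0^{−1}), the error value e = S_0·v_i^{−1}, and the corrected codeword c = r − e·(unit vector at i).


S = (9, 8, 10), error at position 2, error magnitude e = 3, c = [2, 1, 10, 11, 0].

Step 1: column multipliers v_i = (∏_{j≠i}(α_i − α_j))^{−1} mod 13.
  i = 1 (α = 5): (5−11)(5−9)(5−3)(5−4) = (−6)·(−4)·2·1 = 48 ≡ 9, so v_1 = 9^{−1} = 3 (mod 13).
  i = 2 (α = 11): (11−5)(11−9)(11−3)(11−4) = 6·2·8·7 = 672 ≡ 9, so v_2 = 9^{−1} = 3 (mod 13).
  i = 3 (α = 9): (9−5)(9−11)(9−3)(9−4) = 4·(−2)·6·5 = −240 ≡ 7, so v_3 = 7^{−1} = 2 (mod 13).
  i = 4 (α = 3): (3−5)(3−11)(3−9)(3−4) = (−2)·(−8)·(−6)·(−1) = 96 ≡ 5, so v_4 = 5^{−1} = 8 (mod 13).
  i = 5 (α = 4): (4−5)(4−11)(4−9)(4−3) = (−1)·(−7)·(−5)·1 = −35 ≡ 4, so v_5 = 4^{−1} = 10 (mod 13).
  v = [3, 3, 2, 8, 10].
Step 2: syndromes of r = [2, 4, 10, 11, 0] (all sums mod 13).
  S_0 = Σ v_i r_i = 3·2 + 3·4 + 2·10 + 8·11 + 10·0 = 126 ≡ 9.
  S_1 = Σ v_i α_i r_i = 3·5·2 + 3·11·4 + 2·9·10 + 8·3·11 + 10·4·0 = 606 ≡ 8.
  α_i^2 mod 13 = [12, 4, 3, 9, 3].
  S_2 = Σ v_i α_i^2 r_i = 3·12·2 + 3·4·4 + 2·3·10 + 8·9·11 + 10·3·0 = 972 ≡ 10.
  S = (9, 8, 10) ≠ 0, so r is not a codeword (an error is present).
Step 3: locate the error. For a single error e at position i, S_ℓ = v_i·e·α_i^ℓ, so α_err = S_1/S_0.
  S_0^{−1} = 9^{−1} = 3 (mod 13), so α_err = 8·3 = 24 ≡ 11 = α_2. Error position i = 2.
  Consistency check: S_2/S_1 = 10·5 = 50 ≡ 11 = α_err ✓ (single-error assumption holds).
Step 4: error magnitude e = S_0/v_2 = S_0·∏_{j≠2}(α_2 − α_j) = 9·9 = 81 ≡ 3 (mod 13).
Step 5: correct position 2: c_2 = r_2 − e = 4 − 3 ≡ 1 (mod 13). Hence c = [2, 1, 10, 11, 0].
  Check: interpolating c through the α_i gives m(x) = 5 + 2·x (degree < 2) with m(α_i) = c_i for every i, so c is indeed a codeword.


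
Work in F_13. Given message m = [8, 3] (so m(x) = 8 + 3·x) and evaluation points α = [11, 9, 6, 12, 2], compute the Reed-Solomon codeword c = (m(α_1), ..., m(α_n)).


c = [2, 9, 0, 5, 1]

Message polynomial: m(x) = 8 + 3·x (mod 13).
For each evaluation point α_i, compute m(α_i) mod 13:
  α_1 = 11: Horner steps 3 → 2, so m(11) = 2.
  α_2 = 9: Horner steps 3 → 9, so m(9) = 9.
  α_3 = 6: Horner steps 3 → 0, so m(6) = 0.
  α_4 = 12: Horner steps 3 → 5, so m(12) = 5.
  α_5 = 2: Horner steps 3 → 1, so m(2) = 1.
Codeword c = [2, 9, 0, 5, 1] ∈ F_13^5.


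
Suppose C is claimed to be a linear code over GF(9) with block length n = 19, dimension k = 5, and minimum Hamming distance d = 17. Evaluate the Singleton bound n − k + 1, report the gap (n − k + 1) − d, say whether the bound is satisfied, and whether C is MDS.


Singleton RHS = n − k + 1 = 15, slack = -2, bound violated (no such code; not MDS).

Singleton bound: d ≤ n − k + 1.
Here n = 19, k = 5, so n − k + 1 = 15.
Given d = 17, check d ≤ 15: NO.
Slack = (n − k + 1) − d = -2.
The slack is negative: d = 17 exceeds n − k + 1 = 15 by 2, so the Singleton bound is violated and no linear [19, 5, 17]_9 code can exist. In particular it is not MDS (MDS requires d = n − k + 1 exactly).
Description: the claimed parameters are [19, 5, 17]_9; such a code would be impossible (violates the Singleton bound).


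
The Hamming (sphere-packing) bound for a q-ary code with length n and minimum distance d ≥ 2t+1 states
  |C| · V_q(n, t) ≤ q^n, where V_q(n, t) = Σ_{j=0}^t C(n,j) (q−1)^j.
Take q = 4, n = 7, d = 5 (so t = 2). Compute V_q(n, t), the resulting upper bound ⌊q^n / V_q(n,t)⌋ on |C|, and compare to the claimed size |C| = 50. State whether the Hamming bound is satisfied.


V_q(n, t) = 211, q^n = 16384, Hamming bound = 77, |C| = 50 ≤ bound (satisfied).

Step 1: Compute V_q(n, t) = Σ_{j=0}^2 C(n, j) (q−1)^j.
  j = 0: C(7,0)·(3)^0 = 1·1 = 1.
  j = 1: C(7,1)·(3)^1 = 7·3 = 21.
  j = 2: C(7,2)·(3)^2 = 21·9 = 189.
  V_q(n, t) = 1 + 21 + 189 = 211.
Step 2: q^n = 4^7 = 16384.
Step 3: Hamming bound ⌊q^n / V_q(n,t)⌋ = ⌊16384/211⌋ = 77.
Step 4: Compare |C| = 50 to 77: satisfied.
The claimed |C| lies below the Hamming bound.


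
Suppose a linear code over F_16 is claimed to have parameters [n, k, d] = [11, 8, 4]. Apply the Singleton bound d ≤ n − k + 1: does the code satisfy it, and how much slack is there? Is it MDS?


Singleton RHS = n − k + 1 = 4, slack = 0, bound satisfied, MDS.

Singleton bound: d ≤ n − k + 1.
Here n = 11, k = 8, so n − k + 1 = 4.
Given d = 4, check d ≤ 4: YES.
Slack = (n − k + 1) − d = 0.
The code is MDS (slack = 0).
Description: the claimed parameters are [11, 8, 4]_16; such a code would be MDS (meets Singleton bound).


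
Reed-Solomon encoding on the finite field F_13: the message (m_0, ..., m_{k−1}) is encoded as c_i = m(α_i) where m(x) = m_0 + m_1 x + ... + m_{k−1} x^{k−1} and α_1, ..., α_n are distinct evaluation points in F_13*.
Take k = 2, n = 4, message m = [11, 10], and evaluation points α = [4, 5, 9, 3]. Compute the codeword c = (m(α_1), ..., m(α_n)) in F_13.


c = [12, 9, 10, 2]

Message polynomial: m(x) = 11 + 10·x (mod 13).
For each evaluation point α_i, compute m(α_i) mod 13:
  α_1 = 4: Horner steps 10 → 12, so m(4) = 12.
  α_2 = 5: Horner steps 10 → 9, so m(5) = 9.
  α_3 = 9: Horner steps 10 → 10, so m(9) = 10.
  α_4 = 3: Horner steps 10 → 2, so m(3) = 2.
Codeword c = [12, 9, 10, 2] ∈ F_13^4.


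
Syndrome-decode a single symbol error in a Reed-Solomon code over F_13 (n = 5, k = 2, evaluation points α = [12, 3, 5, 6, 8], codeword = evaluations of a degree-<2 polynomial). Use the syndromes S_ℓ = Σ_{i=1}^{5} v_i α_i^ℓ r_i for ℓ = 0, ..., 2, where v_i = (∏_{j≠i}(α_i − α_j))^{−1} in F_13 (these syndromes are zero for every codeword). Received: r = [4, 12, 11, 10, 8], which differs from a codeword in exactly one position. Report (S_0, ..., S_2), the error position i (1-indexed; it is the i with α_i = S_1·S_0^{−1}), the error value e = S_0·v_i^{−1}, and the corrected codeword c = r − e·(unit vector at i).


S = (9, 1, 3), error at position 2, error magnitude e = 12, c = [4, 0, 11, 10, 8].

Step 1: column multipliers v_i = (∏_{j≠i}(α_i − α_j))^{−1} mod 13.
  i = 1 (α = 12): (12−3)(12−5)(12−6)(12−8) = 9·7·6·4 = 1512 ≡ 4, so v_1 = 4^{−1} = 10 (mod 13).
  i = 2 (α = 3): (3−12)(3−5)(3−6)(3−8) = (−9)·(−2)·(−3)·(−5) = 270 ≡ 10, so v_2 = 10^{−1} = 4 (mod 13).
  i = 3 (α = 5): (5−12)(5−3)(5−6)(5−8) = (−7)·2·(−1)·(−3) = −42 ≡ 10, so v_3 = 10^{−1} = 4 (mod 13).
  i = 4 (α = 6): (6−12)(6−3)(6−5)(6−8) = (−6)·3·1·(−2) = 36 ≡ 10, so v_4 = 10^{−1} = 4 (mod 13).
  i = 5 (α = 8): (8−12)(8−3)(8−5)(8−6) = (−4)·5·3·2 = −120 ≡ 10, so v_5 = 10^{−1} = 4 (mod 13).
  v = [10, 4, 4, 4, 4].
Step 2: syndromes of r = [4, 12, 11, 10, 8] (all sums mod 13).
  S_0 = Σ v_i r_i = 10·4 + 4·12 + 4·11 + 4·10 + 4·8 = 204 ≡ 9.
  S_1 = Σ v_i α_i r_i = 10·12·4 + 4·3·12 + 4·5·11 + 4·6·10 + 4·8·8 = 1340 ≡ 1.
  α_i^2 mod 13 = [1, 9, 12, 10, 12].
  S_2 = Σ v_i α_i^2 r_i = 10·1·4 + 4·9·12 + 4·12·11 + 4·10·10 + 4·12·8 = 1784 ≡ 3.
  S = (9, 1, 3) ≠ 0, so r is not a codeword (an error is present).
Step 3: locate the error. For a single error e at position i, S_ℓ = v_i·e·α_i^ℓ, so α_err = S_1/S_0.
  S_0^{−1} = 9^{−1} = 3 (mod 13), so α_err = 1·3 = 3 ≡ 3 = α_2. Error position i = 2.
  Consistency check: S_2/S_1 = 3·1 = 3 ≡ 3 = α_err ✓ (single-error assumption holds).
Step 4: error magnitude e = S_0/v_2 = S_0·∏_{j≠2}(α_2 − α_j) = 9·10 = 90 ≡ 12 (mod 13).
Step 5: correct position 2: c_2 = r_2 − e = 12 − 12 ≡ 0 (mod 13). Hence c = [4, 0, 11, 10, 8].
  Check: interpolating c through the α_i gives m(x) = 3 + 12·x (degree < 2) with m(α_i) = c_i for every i, so c is indeed a codeword.


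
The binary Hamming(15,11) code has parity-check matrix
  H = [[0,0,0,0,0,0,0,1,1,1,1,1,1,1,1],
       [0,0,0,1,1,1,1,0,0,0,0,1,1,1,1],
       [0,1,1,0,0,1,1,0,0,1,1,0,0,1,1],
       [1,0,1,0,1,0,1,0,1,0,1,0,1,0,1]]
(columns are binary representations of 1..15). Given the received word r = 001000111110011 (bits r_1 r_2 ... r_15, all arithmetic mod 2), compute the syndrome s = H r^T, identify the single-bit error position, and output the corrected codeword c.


s = (0, 1, 0, 1)^T, error position = 5, corrected codeword c = 001010111110011

Compute s = H r^T mod 2 one row at a time:
  s_1 = 1 + 1 + 1 + 1 + 0 + 0 + 1 + 1 = 6 ≡ 0 (mod 2).
  s_2 = 0 + 0 + 0 + 1 + 0 + 0 + 1 + 1 = 3 ≡ 1 (mod 2).
  s_3 = 0 + 1 + 0 + 1 + 1 + 1 + 1 + 1 = 6 ≡ 0 (mod 2).
  s_4 = 0 + 1 + 0 + 1 + 1 + 1 + 0 + 1 = 5 ≡ 1 (mod 2).
s = (0, 1, 0, 1)^T — this equals column 5 of H (binary 0101), so error is at position 5.
Correct: flip bit 5 of r = 001000111110011 to get c = 001010111110011.


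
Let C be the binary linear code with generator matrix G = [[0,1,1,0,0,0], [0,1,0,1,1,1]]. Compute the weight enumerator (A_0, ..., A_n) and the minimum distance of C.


Weight distribution: A_0 = 1, A_2 = 1, A_4 = 2. Minimum distance d = 2.

Enumerate all 2^2 = 4 messages m ∈ F_2^2.
For each, compute codeword c = mG in F_2^6, then tally its weight.
  m = 00 → c = 000000, weight = 0.
  m = 10 → c = 011000, weight = 2.
  m = 01 → c = 010111, weight = 4.
  m = 11 → c = 001111, weight = 4.
Tally weights:
  weight 0: 1 codewords.
  weight 2: 1 codewords.
  weight 4: 2 codewords.
Minimum distance d = smallest w > 0 with A_w > 0 = 2.
Sanity: Σ A_w = 4 = 2^2 = 4 ✓.


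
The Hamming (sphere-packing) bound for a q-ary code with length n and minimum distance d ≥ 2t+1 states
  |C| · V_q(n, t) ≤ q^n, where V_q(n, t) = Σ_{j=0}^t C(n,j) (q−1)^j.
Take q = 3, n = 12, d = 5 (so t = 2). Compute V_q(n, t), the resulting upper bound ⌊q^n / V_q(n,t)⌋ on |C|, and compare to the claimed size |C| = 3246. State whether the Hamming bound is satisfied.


V_q(n, t) = 289, q^n = 531441, Hamming bound = 1838, |C| = 3246 > bound (violated).

Step 1: Compute V_q(n, t) = Σ_{j=0}^2 C(n, j) (q−1)^j.
  j = 0: C(12,0)·(2)^0 = 1·1 = 1.
  j = 1: C(12,1)·(2)^1 = 12·2 = 24.
  j = 2: C(12,2)·(2)^2 = 66·4 = 264.
  V_q(n, t) = 1 + 24 + 264 = 289.
Step 2: q^n = 3^12 = 531441.
Step 3: Hamming bound ⌊q^n / V_q(n,t)⌋ = ⌊531441/289⌋ = 1838.
Step 4: Compare |C| = 3246 to 1838: violated.
The claimed |C| lies above the Hamming bound, so no 3-ary code of length 12 with d ≥ 5 can have 3246 codewords.


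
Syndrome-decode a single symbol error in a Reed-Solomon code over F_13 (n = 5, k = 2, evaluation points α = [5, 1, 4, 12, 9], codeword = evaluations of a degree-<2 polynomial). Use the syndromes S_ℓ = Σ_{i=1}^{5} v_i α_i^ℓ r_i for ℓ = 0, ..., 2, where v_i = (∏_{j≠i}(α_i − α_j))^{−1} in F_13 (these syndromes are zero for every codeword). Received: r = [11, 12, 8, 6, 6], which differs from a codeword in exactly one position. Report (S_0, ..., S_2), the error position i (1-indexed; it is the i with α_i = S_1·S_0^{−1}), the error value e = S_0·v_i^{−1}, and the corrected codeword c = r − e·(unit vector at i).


S = (9, 3, 1), error at position 5, error magnitude e = 9, c = [11, 12, 8, 6, 10].

Step 1: column multipliers v_i = (∏_{j≠i}(α_i − α_j))^{−1} mod 13.
  i = 1 (α = 5): (5−1)(5−4)(5−12)(5−9) = 4·1·(−7)·(−4) = 112 ≡ 8, so v_1 = 8^{−1} = 5 (mod 13).
  i = 2 (α = 1): (1−5)(1−4)(1−12)(1−9) = (−4)·(−3)·(−11)·(−8) = 1056 ≡ 3, so v_2 = 3^{−1} = 9 (mod 13).
  i = 3 (α = 4): (4−5)(4−1)(4−12)(4−9) = (−1)·3·(−8)·(−5) = −120 ≡ 10, so v_3 = 10^{−1} = 4 (mod 13).
  i = 4 (α = 12): (12−5)(12−1)(12−4)(12−9) = 7·11·8·3 = 1848 ≡ 2, so v_4 = 2^{−1} = 7 (mod 13).
  i = 5 (α = 9): (9−5)(9−1)(9−4)(9−12) = 4·8·5·(−3) = −480 ≡ 1, so v_5 = 1^{−1} = 1 (mod 13).
  v = [5, 9, 4, 7, 1].
Step 2: syndromes of r = [11, 12, 8, 6, 6] (all sums mod 13).
  S_0 = Σ v_i r_i = 5·11 + 9·12 + 4·8 + 7·6 + 1·6 = 243 ≡ 9.
  S_1 = Σ v_i α_i r_i = 5·5·11 + 9·1·12 + 4·4·8 + 7·12·6 + 1·9·6 = 1069 ≡ 3.
  α_i^2 mod 13 = [12, 1, 3, 1, 3].
  S_2 = Σ v_i α_i^2 r_i = 5·12·11 + 9·1·12 + 4·3·8 + 7·1·6 + 1·3·6 = 924 ≡ 1.
  S = (9, 3, 1) ≠ 0, so r is not a codeword (an error is present).
Step 3: locate the error. For a single error e at position i, S_ℓ = v_i·e·α_i^ℓ, so α_err = S_1/S_0.
  S_0^{−1} = 9^{−1} = 3 (mod 13), so α_err = 3·3 = 9 ≡ 9 = α_5. Error position i = 5.
  Consistency check: S_2/S_1 = 1·9 = 9 ≡ 9 = α_err ✓ (single-error assumption holds).
Step 4: error magnitude e = S_0/v_5 = S_0·∏_{j≠5}(α_5 − α_j) = 9·1 = 9 ≡ 9 (mod 13).
Step 5: correct position 5: c_5 = r_5 − e = 6 − 9 ≡ 10 (mod 13). Hence c = [11, 12, 8, 6, 10].
  Check: interpolating c through the α_i gives m(x) = 9 + 3·x (degree < 2) with m(α_i) = c_i for every i, so c is indeed a codeword.


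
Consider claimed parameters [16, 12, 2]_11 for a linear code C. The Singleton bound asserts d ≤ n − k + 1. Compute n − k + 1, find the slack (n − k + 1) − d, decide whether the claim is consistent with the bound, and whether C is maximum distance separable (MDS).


Singleton RHS = n − k + 1 = 5, slack = 3, bound satisfied, not MDS.

Singleton bound: d ≤ n − k + 1.
Here n = 16, k = 12, so n − k + 1 = 5.
Given d = 2, check d ≤ 5: YES.
Slack = (n − k + 1) − d = 3.
The code is NOT MDS (slack = 3 > 0).
Description: the claimed parameters are [16, 12, 2]_11; such a code would be non-MDS.


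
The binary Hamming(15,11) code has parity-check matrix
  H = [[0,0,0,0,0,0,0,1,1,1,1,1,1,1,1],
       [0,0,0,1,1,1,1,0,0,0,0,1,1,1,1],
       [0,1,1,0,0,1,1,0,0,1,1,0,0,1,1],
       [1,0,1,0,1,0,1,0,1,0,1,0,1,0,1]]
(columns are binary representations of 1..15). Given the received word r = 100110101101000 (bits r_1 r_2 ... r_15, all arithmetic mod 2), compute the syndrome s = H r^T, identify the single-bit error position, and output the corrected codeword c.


s = (1, 0, 0, 0)^T, error position = 8, corrected codeword c = 100110111101000

Compute s = H r^T mod 2 one row at a time:
  s_1 = 0 + 1 + 1 + 0 + 1 + 0 + 0 + 0 = 3 ≡ 1 (mod 2).
  s_2 = 1 + 1 + 0 + 1 + 1 + 0 + 0 + 0 = 4 ≡ 0 (mod 2).
  s_3 = 0 + 0 + 0 + 1 + 1 + 0 + 0 + 0 = 2 ≡ 0 (mod 2).
  s_4 = 1 + 0 + 1 + 1 + 1 + 0 + 0 + 0 = 4 ≡ 0 (mod 2).
s = (1, 0, 0, 0)^T — this equals column 8 of H (binary 1000), so error is at position 8.
Correct: flip bit 8 of r = 100110101101000 to get c = 100110111101000.
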